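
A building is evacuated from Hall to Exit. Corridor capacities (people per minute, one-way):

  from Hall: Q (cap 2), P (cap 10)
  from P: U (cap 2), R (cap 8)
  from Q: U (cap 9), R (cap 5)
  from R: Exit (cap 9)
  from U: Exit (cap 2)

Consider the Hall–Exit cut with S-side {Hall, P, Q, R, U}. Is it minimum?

Given cut capacity: 9 + 2 = 11.
Augment Hall→P→R→Exit: bottleneck 8, flow now 8.
Augment Hall→P→U→Exit: bottleneck 2, flow now 10.
Augment Hall→Q→R→Exit: bottleneck 1, flow now 11.
No augmenting path remains; maximum flow = 11.
Cut capacity 11 equals the max flow, so it is a minimum cut.

Yes — it is a minimum cut (capacity 11).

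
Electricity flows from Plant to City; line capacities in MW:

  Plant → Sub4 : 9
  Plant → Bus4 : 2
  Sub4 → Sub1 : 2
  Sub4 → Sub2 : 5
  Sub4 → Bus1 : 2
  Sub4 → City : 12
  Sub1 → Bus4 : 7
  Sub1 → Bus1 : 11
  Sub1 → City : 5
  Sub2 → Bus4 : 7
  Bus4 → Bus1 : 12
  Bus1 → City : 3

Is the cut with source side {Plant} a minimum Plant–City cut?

Given cut capacity: 9 + 2 = 11.
Augment Plant→Sub4→City: bottleneck 9, flow now 9.
Augment Plant→Bus4→Bus1→City: bottleneck 2, flow now 11.
No augmenting path remains; maximum flow = 11.
Cut capacity 11 equals the max flow, so it is a minimum cut.

Yes — it is a minimum cut (capacity 11).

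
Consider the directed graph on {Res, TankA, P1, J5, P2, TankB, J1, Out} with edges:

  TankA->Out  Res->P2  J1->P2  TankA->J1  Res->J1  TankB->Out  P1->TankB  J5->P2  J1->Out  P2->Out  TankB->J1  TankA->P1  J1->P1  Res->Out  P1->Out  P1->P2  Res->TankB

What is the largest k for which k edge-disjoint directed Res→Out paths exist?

4

Assign every edge capacity 1; by Menger, the answer equals the max flow.
Path Res→Out (+1); total 1.
Path Res→P2→Out (+1); total 2.
Path Res→TankB→Out (+1); total 3.
Path Res→J1→Out (+1); total 4.
No residual Res→Out path; max flow = 4.
Certifying cut of size 4: {Res→J1, Res→Out, Res→P2, Res→TankB}.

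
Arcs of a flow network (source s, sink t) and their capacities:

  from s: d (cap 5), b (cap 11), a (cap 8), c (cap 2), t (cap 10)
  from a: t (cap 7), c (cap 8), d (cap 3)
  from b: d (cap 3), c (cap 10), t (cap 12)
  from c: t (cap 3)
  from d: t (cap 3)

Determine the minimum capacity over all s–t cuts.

34

Augment s→t: bottleneck 10, flow now 10.
Augment s→a→t: bottleneck 7, flow now 17.
Augment s→b→t: bottleneck 11, flow now 28.
Augment s→c→t: bottleneck 2, flow now 30.
Augment s→d→t: bottleneck 3, flow now 33.
Augment s→a→c→t: bottleneck 1, flow now 34.
No augmenting path remains; maximum flow = 34.
By max-flow min-cut, the minimum cut capacity equals the max flow.
In the residual graph, reachable from s: {s, d}.
Min-cut edges: s→a (8), s→b (11), s→c (2), s→t (10), d→t (3); capacity 8 + 11 + 2 + 10 + 3 = 34.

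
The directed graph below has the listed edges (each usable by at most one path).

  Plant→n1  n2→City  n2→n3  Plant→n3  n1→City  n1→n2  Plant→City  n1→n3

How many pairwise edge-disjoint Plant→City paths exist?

2

Assign every edge capacity 1; by Menger, the answer equals the max flow.
Path Plant→City (+1); total 1.
Path Plant→n1→City (+1); total 2.
No residual Plant→City path; max flow = 2.
Certifying cut of size 2: {Plant→City, Plant→n1}.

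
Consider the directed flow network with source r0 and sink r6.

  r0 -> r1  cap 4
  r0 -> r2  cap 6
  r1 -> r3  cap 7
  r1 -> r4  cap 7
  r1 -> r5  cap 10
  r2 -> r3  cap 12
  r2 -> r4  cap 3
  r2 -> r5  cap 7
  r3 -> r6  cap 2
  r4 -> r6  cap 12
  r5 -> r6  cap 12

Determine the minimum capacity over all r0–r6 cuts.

Augment r0→r1→r3→r6: bottleneck 2, flow now 2.
Augment r0→r1→r4→r6: bottleneck 2, flow now 4.
Augment r0→r2→r4→r6: bottleneck 3, flow now 7.
Augment r0→r2→r5→r6: bottleneck 3, flow now 10.
No augmenting path remains; maximum flow = 10.
By max-flow min-cut, the minimum cut capacity equals the max flow.
In the residual graph, reachable from r0: {r0}.
Min-cut edges: r0→r1 (4), r0→r2 (6); capacity 4 + 6 = 10.

10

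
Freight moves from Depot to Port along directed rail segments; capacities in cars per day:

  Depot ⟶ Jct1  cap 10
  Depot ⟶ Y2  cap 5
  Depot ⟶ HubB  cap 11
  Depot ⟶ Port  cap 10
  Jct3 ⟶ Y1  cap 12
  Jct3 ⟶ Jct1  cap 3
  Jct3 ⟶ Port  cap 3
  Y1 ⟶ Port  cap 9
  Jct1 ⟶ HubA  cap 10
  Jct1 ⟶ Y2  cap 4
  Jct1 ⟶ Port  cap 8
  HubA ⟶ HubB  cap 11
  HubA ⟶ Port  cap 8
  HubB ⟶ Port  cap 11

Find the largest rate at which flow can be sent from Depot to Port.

Augment Depot→Port: bottleneck 10, flow now 10.
Augment Depot→Jct1→Port: bottleneck 8, flow now 18.
Augment Depot→HubB→Port: bottleneck 11, flow now 29.
Augment Depot→Jct1→HubA→Port: bottleneck 2, flow now 31.
No augmenting path remains; maximum flow = 31.
In the residual graph, reachable from Depot: {Depot, Y2}.
Min-cut edges: Depot→Jct1 (10), Depot→HubB (11), Depot→Port (10); capacity 10 + 11 + 10 = 31.
This cut is saturated, so no flow can exceed 31.

31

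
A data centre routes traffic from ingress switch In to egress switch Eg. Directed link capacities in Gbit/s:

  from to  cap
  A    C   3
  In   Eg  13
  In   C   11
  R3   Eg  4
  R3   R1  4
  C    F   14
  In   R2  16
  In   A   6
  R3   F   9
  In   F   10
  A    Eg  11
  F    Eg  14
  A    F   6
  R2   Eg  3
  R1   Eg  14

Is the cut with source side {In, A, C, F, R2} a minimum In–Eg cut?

Given cut capacity: 13 + 11 + 14 + 3 = 41.
Augment In→Eg: bottleneck 13, flow now 13.
Augment In→A→Eg: bottleneck 6, flow now 19.
Augment In→F→Eg: bottleneck 10, flow now 29.
Augment In→R2→Eg: bottleneck 3, flow now 32.
Augment In→C→F→Eg: bottleneck 4, flow now 36.
No augmenting path remains; maximum flow = 36.
In the residual graph, reachable from In: {In, C, F, R2}.
Min-cut edges: In→A (6), In→Eg (13), F→Eg (14), R2→Eg (3); capacity 6 + 13 + 14 + 3 = 36.
Cut capacity 41 exceeds the max flow 36, so it is not minimum.

No — its capacity is 41, but the minimum cut has capacity 36.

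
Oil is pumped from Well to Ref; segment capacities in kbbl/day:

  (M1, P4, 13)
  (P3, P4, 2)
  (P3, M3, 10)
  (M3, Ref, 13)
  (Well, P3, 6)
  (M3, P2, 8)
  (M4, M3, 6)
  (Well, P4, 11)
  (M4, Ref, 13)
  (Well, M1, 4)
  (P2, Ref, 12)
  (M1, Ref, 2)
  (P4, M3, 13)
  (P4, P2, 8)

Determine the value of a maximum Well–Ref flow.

21

Augment Well→M1→Ref: bottleneck 2, flow now 2.
Augment Well→P3→M3→Ref: bottleneck 6, flow now 8.
Augment Well→P4→M3→Ref: bottleneck 7, flow now 15.
Augment Well→P4→P2→Ref: bottleneck 4, flow now 19.
Augment Well→M1→P4→P2→Ref: bottleneck 2, flow now 21.
No augmenting path remains; maximum flow = 21.
In the residual graph, reachable from Well: {Well}.
Min-cut edges: Well→P3 (6), Well→M1 (4), Well→P4 (11); capacity 6 + 4 + 11 = 21.
This cut is saturated, so no flow can exceed 21.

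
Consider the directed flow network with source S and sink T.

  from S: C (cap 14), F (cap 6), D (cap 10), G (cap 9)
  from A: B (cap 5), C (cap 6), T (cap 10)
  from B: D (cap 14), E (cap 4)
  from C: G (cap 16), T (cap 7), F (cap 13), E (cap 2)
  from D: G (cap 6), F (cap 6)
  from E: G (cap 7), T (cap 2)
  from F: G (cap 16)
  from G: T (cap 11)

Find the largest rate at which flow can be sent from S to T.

Augment S→C→T: bottleneck 7, flow now 7.
Augment S→G→T: bottleneck 9, flow now 16.
Augment S→C→E→T: bottleneck 2, flow now 18.
Augment S→C→G→T: bottleneck 2, flow now 20.
No augmenting path remains; maximum flow = 20.
In the residual graph, reachable from S: {S, C, D, F, G}.
Min-cut edges: C→E (2), C→T (7), G→T (11); capacity 2 + 7 + 11 = 20.
This cut is saturated, so no flow can exceed 20.

20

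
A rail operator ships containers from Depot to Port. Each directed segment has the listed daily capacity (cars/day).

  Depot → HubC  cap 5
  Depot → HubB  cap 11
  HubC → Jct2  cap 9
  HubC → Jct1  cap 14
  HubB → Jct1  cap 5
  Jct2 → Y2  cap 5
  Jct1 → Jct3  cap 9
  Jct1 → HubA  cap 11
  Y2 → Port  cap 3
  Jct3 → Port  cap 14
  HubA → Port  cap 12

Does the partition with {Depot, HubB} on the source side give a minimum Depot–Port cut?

Yes — it is a minimum cut (capacity 10).

Given cut capacity: 5 + 5 = 10.
Augment Depot→HubC→Jct2→Y2→Port: bottleneck 3, flow now 3.
Augment Depot→HubC→Jct1→Jct3→Port: bottleneck 2, flow now 5.
Augment Depot→HubB→Jct1→Jct3→Port: bottleneck 5, flow now 10.
No augmenting path remains; maximum flow = 10.
Cut capacity 10 equals the max flow, so it is a minimum cut.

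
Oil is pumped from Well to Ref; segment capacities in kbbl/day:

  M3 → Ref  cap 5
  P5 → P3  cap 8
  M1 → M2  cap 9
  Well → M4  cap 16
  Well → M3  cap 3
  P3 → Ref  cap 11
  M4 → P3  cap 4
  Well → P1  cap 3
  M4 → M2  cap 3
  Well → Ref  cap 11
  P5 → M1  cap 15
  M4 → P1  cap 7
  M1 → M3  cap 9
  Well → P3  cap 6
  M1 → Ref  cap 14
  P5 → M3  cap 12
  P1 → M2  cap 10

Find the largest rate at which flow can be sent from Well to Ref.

24

Augment Well→Ref: bottleneck 11, flow now 11.
Augment Well→P3→Ref: bottleneck 6, flow now 17.
Augment Well→M3→Ref: bottleneck 3, flow now 20.
Augment Well→M4→P3→Ref: bottleneck 4, flow now 24.
No augmenting path remains; maximum flow = 24.
In the residual graph, reachable from Well: {Well, M4, P1, M2}.
Min-cut edges: Well→P3 (6), Well→M3 (3), Well→Ref (11), M4→P3 (4); capacity 6 + 3 + 11 + 4 = 24.
This cut is saturated, so no flow can exceed 24.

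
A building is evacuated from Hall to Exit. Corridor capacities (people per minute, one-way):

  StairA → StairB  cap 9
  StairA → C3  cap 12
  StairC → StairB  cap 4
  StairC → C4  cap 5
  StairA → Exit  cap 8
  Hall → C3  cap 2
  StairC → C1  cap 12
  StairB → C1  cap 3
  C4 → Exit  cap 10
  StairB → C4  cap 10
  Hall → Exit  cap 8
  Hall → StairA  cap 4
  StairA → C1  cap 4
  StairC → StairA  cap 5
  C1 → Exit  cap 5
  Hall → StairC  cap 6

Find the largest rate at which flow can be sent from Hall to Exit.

18

Augment Hall→Exit: bottleneck 8, flow now 8.
Augment Hall→StairA→Exit: bottleneck 4, flow now 12.
Augment Hall→StairC→StairA→Exit: bottleneck 4, flow now 16.
Augment Hall→StairC→C4→Exit: bottleneck 2, flow now 18.
No augmenting path remains; maximum flow = 18.
In the residual graph, reachable from Hall: {Hall, C3}.
Min-cut edges: Hall→StairC (6), Hall→StairA (4), Hall→Exit (8); capacity 6 + 4 + 8 = 18.
This cut is saturated, so no flow can exceed 18.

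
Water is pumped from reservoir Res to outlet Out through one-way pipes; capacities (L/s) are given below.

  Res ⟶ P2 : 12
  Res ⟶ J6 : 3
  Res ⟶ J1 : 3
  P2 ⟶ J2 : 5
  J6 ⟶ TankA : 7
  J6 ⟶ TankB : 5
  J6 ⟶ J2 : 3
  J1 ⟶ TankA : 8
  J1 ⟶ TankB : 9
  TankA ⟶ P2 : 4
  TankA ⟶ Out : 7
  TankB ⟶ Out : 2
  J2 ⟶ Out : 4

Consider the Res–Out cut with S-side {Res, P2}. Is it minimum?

Given cut capacity: 3 + 3 + 5 = 11.
Augment Res→P2→J2→Out: bottleneck 4, flow now 4.
Augment Res→J6→TankA→Out: bottleneck 3, flow now 7.
Augment Res→J1→TankA→Out: bottleneck 3, flow now 10.
No augmenting path remains; maximum flow = 10.
In the residual graph, reachable from Res: {Res, P2, J2}.
Min-cut edges: Res→J6 (3), Res→J1 (3), J2→Out (4); capacity 3 + 3 + 4 = 10.
Cut capacity 11 exceeds the max flow 10, so it is not minimum.

No — its capacity is 11, but the minimum cut has capacity 10.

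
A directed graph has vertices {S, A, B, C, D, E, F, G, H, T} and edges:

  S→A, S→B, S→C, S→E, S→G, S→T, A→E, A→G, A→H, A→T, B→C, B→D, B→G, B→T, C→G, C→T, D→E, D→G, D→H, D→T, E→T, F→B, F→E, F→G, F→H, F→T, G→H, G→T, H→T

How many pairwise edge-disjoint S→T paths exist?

Assign every edge capacity 1; by Menger, the answer equals the max flow.
Path S→T (+1); total 1.
Path S→A→T (+1); total 2.
Path S→B→T (+1); total 3.
Path S→C→T (+1); total 4.
Path S→E→T (+1); total 5.
Path S→G→T (+1); total 6.
No residual S→T path; max flow = 6.
Certifying cut of size 6: {S→A, S→B, S→C, S→E, S→G, S→T}.

6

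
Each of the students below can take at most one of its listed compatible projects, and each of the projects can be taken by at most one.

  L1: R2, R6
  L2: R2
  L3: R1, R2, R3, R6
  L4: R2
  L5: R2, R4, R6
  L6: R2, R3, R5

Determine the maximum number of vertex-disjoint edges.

5

Unit-capacity flow: source→left, listed edges, right→sink; max matching = max flow.
Augmenting path L1→R2 (+1); matched 1.
Augmenting path L3→R1 (+1); matched 2.
Augmenting path L5→R4 (+1); matched 3.
Augmenting path L6→R3 (+1); matched 4.
Augmenting path L2→R2→L1→R6 (+1); matched 5.
No augmenting path remains; maximum matching = 5.
König certificate: {L1, L3, L5, L6, R2} is a vertex cover of size 5 (every listed pair touches it), so no matching can be larger.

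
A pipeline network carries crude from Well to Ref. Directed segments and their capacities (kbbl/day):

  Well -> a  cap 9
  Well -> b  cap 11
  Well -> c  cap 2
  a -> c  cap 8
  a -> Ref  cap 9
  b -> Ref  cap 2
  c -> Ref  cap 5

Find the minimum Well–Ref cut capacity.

13

Augment Well→a→Ref: bottleneck 9, flow now 9.
Augment Well→b→Ref: bottleneck 2, flow now 11.
Augment Well→c→Ref: bottleneck 2, flow now 13.
No augmenting path remains; maximum flow = 13.
By max-flow min-cut, the minimum cut capacity equals the max flow.
In the residual graph, reachable from Well: {Well, b}.
Min-cut edges: Well→a (9), Well→c (2), b→Ref (2); capacity 9 + 2 + 2 = 13.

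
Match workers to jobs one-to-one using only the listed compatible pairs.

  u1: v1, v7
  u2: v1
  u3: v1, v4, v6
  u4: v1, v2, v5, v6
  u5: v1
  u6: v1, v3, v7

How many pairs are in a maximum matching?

5

Unit-capacity flow: source→left, listed edges, right→sink; max matching = max flow.
Augmenting path u1→v1 (+1); matched 1.
Augmenting path u3→v4 (+1); matched 2.
Augmenting path u4→v2 (+1); matched 3.
Augmenting path u6→v3 (+1); matched 4.
Augmenting path u2→v1→u1→v7 (+1); matched 5.
No augmenting path remains; maximum matching = 5.
König certificate: {u1, u3, u4, u6, v1} is a vertex cover of size 5 (every listed pair touches it), so no matching can be larger.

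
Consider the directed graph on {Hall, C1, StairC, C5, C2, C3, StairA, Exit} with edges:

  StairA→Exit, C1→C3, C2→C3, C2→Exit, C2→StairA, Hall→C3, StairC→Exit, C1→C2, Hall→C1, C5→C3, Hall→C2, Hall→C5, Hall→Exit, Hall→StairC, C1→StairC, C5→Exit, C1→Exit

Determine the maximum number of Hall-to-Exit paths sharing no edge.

5

Assign every edge capacity 1; by Menger, the answer equals the max flow.
Path Hall→Exit (+1); total 1.
Path Hall→C1→Exit (+1); total 2.
Path Hall→StairC→Exit (+1); total 3.
Path Hall→C5→Exit (+1); total 4.
Path Hall→C2→Exit (+1); total 5.
No residual Hall→Exit path; max flow = 5.
Certifying cut of size 5: {Hall→C1, Hall→C2, Hall→C5, Hall→Exit, Hall→StairC}.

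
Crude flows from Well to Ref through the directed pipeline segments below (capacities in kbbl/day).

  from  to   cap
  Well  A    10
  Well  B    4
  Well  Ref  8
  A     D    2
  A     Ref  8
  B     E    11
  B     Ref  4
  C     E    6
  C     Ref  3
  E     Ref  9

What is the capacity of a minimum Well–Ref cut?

Augment Well→Ref: bottleneck 8, flow now 8.
Augment Well→A→Ref: bottleneck 8, flow now 16.
Augment Well→B→Ref: bottleneck 4, flow now 20.
No augmenting path remains; maximum flow = 20.
By max-flow min-cut, the minimum cut capacity equals the max flow.
In the residual graph, reachable from Well: {Well, A, D}.
Min-cut edges: Well→B (4), Well→Ref (8), A→Ref (8); capacity 4 + 8 + 8 = 20.

20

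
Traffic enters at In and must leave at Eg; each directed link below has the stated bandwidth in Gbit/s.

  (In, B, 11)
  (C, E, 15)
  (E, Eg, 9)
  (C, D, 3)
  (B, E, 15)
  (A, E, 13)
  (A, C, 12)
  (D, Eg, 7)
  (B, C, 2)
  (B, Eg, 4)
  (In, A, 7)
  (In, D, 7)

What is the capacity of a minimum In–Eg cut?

Augment In→B→Eg: bottleneck 4, flow now 4.
Augment In→D→Eg: bottleneck 7, flow now 11.
Augment In→A→E→Eg: bottleneck 7, flow now 18.
Augment In→B→E→Eg: bottleneck 2, flow now 20.
No augmenting path remains; maximum flow = 20.
By max-flow min-cut, the minimum cut capacity equals the max flow.
In the residual graph, reachable from In: {In, A, B, C, D, E}.
Min-cut edges: B→Eg (4), D→Eg (7), E→Eg (9); capacity 4 + 7 + 9 = 20.

20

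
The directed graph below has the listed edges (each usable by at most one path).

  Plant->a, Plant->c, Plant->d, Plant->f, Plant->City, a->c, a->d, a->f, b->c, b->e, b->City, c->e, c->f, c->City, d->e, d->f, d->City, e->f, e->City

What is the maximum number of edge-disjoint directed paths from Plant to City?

4

Assign every edge capacity 1; by Menger, the answer equals the max flow.
Path Plant→City (+1); total 1.
Path Plant→c→City (+1); total 2.
Path Plant→d→City (+1); total 3.
Path Plant→a→c→e→City (+1); total 4.
No residual Plant→City path; max flow = 4.
Certifying cut of size 4: {Plant→City, Plant→a, Plant→c, Plant→d}.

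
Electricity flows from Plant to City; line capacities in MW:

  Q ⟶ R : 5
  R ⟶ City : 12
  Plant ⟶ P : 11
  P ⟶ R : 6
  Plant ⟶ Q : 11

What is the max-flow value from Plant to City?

11

Augment Plant→P→R→City: bottleneck 6, flow now 6.
Augment Plant→Q→R→City: bottleneck 5, flow now 11.
No augmenting path remains; maximum flow = 11.
In the residual graph, reachable from Plant: {Plant, P, Q}.
Min-cut edges: P→R (6), Q→R (5); capacity 6 + 5 = 11.
This cut is saturated, so no flow can exceed 11.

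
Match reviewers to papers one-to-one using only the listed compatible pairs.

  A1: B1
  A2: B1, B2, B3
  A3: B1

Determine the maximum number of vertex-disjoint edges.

Unit-capacity flow: source→left, listed edges, right→sink; max matching = max flow.
Augmenting path A1→B1 (+1); matched 1.
Augmenting path A2→B2 (+1); matched 2.
No augmenting path remains; maximum matching = 2.
König certificate: {A2, B1} is a vertex cover of size 2 (every listed pair touches it), so no matching can be larger.

2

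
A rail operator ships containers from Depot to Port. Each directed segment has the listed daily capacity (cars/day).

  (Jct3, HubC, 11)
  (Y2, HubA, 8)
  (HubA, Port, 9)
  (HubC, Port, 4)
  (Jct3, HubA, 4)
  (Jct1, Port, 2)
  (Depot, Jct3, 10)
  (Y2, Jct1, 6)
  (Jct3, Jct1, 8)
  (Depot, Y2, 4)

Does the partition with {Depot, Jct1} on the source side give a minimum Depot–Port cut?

Given cut capacity: 10 + 4 + 2 = 16.
Augment Depot→Jct3→Jct1→Port: bottleneck 2, flow now 2.
Augment Depot→Jct3→HubA→Port: bottleneck 4, flow now 6.
Augment Depot→Jct3→HubC→Port: bottleneck 4, flow now 10.
Augment Depot→Y2→HubA→Port: bottleneck 4, flow now 14.
No augmenting path remains; maximum flow = 14.
In the residual graph, reachable from Depot: {Depot}.
Min-cut edges: Depot→Jct3 (10), Depot→Y2 (4); capacity 10 + 4 = 14.
Cut capacity 16 exceeds the max flow 14, so it is not minimum.

No — its capacity is 16, but the minimum cut has capacity 14.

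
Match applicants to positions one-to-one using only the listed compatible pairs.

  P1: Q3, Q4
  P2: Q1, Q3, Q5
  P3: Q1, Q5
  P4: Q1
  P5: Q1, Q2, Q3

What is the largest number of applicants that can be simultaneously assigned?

Unit-capacity flow: source→left, listed edges, right→sink; max matching = max flow.
Augmenting path P1→Q3 (+1); matched 1.
Augmenting path P2→Q1 (+1); matched 2.
Augmenting path P3→Q5 (+1); matched 3.
Augmenting path P5→Q2 (+1); matched 4.
Augmenting path P4→Q1→P2→Q3→P1→Q4 (+1); matched 5.
No augmenting path remains; maximum matching = 5.
König certificate: {P1, P2, P3, P4, P5} is a vertex cover of size 5 (every listed pair touches it), so no matching can be larger.

5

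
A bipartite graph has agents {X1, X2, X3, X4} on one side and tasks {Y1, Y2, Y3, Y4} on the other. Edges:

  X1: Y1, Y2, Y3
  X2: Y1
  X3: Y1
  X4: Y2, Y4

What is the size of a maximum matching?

3

Unit-capacity flow: source→left, listed edges, right→sink; max matching = max flow.
Augmenting path X1→Y1 (+1); matched 1.
Augmenting path X4→Y2 (+1); matched 2.
Augmenting path X2→Y1→X1→Y3 (+1); matched 3.
No augmenting path remains; maximum matching = 3.
König certificate: {X1, X4, Y1} is a vertex cover of size 3 (every listed pair touches it), so no matching can be larger.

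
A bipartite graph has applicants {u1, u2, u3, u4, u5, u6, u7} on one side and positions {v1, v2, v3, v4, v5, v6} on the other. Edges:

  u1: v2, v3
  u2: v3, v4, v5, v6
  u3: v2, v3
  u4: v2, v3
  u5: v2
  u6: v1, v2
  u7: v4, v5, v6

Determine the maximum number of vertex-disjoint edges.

Unit-capacity flow: source→left, listed edges, right→sink; max matching = max flow.
Augmenting path u1→v2 (+1); matched 1.
Augmenting path u2→v3 (+1); matched 2.
Augmenting path u6→v1 (+1); matched 3.
Augmenting path u7→v4 (+1); matched 4.
Augmenting path u3→v3→u2→v5 (+1); matched 5.
No augmenting path remains; maximum matching = 5.
König certificate: {u2, u6, u7, v2, v3} is a vertex cover of size 5 (every listed pair touches it), so no matching can be larger.

5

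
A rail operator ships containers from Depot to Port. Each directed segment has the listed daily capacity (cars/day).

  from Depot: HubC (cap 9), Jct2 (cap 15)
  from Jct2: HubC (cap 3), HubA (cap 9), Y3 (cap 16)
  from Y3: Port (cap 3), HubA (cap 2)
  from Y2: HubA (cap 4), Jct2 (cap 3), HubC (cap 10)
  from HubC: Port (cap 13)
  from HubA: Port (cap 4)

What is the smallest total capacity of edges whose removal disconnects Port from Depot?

Augment Depot→HubC→Port: bottleneck 9, flow now 9.
Augment Depot→Jct2→Y3→Port: bottleneck 3, flow now 12.
Augment Depot→Jct2→HubC→Port: bottleneck 3, flow now 15.
Augment Depot→Jct2→HubA→Port: bottleneck 4, flow now 19.
No augmenting path remains; maximum flow = 19.
By max-flow min-cut, the minimum cut capacity equals the max flow.
In the residual graph, reachable from Depot: {Depot, Jct2, Y3, HubA}.
Min-cut edges: Depot→HubC (9), Jct2→HubC (3), Y3→Port (3), HubA→Port (4); capacity 9 + 3 + 3 + 4 = 19.

19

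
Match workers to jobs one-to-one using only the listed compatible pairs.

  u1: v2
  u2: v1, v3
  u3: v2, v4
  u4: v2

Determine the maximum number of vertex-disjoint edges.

Unit-capacity flow: source→left, listed edges, right→sink; max matching = max flow.
Augmenting path u1→v2 (+1); matched 1.
Augmenting path u2→v1 (+1); matched 2.
Augmenting path u3→v4 (+1); matched 3.
No augmenting path remains; maximum matching = 3.
König certificate: {u2, u3, v2} is a vertex cover of size 3 (every listed pair touches it), so no matching can be larger.

3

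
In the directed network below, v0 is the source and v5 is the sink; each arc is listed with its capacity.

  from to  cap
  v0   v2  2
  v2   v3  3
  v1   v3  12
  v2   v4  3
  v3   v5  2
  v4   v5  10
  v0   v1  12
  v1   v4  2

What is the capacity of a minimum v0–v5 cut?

Augment v0→v1→v3→v5: bottleneck 2, flow now 2.
Augment v0→v1→v4→v5: bottleneck 2, flow now 4.
Augment v0→v2→v4→v5: bottleneck 2, flow now 6.
No augmenting path remains; maximum flow = 6.
By max-flow min-cut, the minimum cut capacity equals the max flow.
In the residual graph, reachable from v0: {v0, v1, v3}.
Min-cut edges: v0→v2 (2), v1→v4 (2), v3→v5 (2); capacity 2 + 2 + 2 = 6.

6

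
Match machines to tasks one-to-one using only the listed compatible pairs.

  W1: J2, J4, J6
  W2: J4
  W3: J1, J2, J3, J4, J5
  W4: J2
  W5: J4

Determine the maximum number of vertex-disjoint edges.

Unit-capacity flow: source→left, listed edges, right→sink; max matching = max flow.
Augmenting path W1→J2 (+1); matched 1.
Augmenting path W2→J4 (+1); matched 2.
Augmenting path W3→J1 (+1); matched 3.
Augmenting path W4→J2→W1→J6 (+1); matched 4.
No augmenting path remains; maximum matching = 4.
König certificate: {W1, W3, W4, J4} is a vertex cover of size 4 (every listed pair touches it), so no matching can be larger.

4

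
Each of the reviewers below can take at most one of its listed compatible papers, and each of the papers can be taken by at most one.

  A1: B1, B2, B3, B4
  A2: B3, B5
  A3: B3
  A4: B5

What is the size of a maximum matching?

3

Unit-capacity flow: source→left, listed edges, right→sink; max matching = max flow.
Augmenting path A1→B1 (+1); matched 1.
Augmenting path A2→B3 (+1); matched 2.
Augmenting path A4→B5 (+1); matched 3.
No augmenting path remains; maximum matching = 3.
König certificate: {A1, B3, B5} is a vertex cover of size 3 (every listed pair touches it), so no matching can be larger.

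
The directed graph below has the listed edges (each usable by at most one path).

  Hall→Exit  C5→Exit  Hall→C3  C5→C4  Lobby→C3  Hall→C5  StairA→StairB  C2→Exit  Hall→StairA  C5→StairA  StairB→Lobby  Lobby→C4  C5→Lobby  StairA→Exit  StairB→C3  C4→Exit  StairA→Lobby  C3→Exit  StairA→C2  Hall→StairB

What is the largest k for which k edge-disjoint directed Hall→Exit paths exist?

5

Assign every edge capacity 1; by Menger, the answer equals the max flow.
Path Hall→Exit (+1); total 1.
Path Hall→C5→Exit (+1); total 2.
Path Hall→StairA→Exit (+1); total 3.
Path Hall→C3→Exit (+1); total 4.
Path Hall→StairB→Lobby→C4→Exit (+1); total 5.
No residual Hall→Exit path; max flow = 5.
Certifying cut of size 5: {Hall→C3, Hall→C5, Hall→Exit, Hall→StairA, Hall→StairB}.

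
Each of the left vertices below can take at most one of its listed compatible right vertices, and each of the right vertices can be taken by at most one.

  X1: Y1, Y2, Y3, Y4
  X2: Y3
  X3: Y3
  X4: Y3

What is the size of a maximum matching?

2

Unit-capacity flow: source→left, listed edges, right→sink; max matching = max flow.
Augmenting path X1→Y1 (+1); matched 1.
Augmenting path X2→Y3 (+1); matched 2.
No augmenting path remains; maximum matching = 2.
König certificate: {X1, Y3} is a vertex cover of size 2 (every listed pair touches it), so no matching can be larger.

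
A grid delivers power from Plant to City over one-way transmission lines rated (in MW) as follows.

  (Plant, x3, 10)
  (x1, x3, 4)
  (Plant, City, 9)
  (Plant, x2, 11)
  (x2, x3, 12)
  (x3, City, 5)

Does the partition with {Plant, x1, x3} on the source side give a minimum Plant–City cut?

No — its capacity is 25, but the minimum cut has capacity 14.

Given cut capacity: 11 + 9 + 5 = 25.
Augment Plant→City: bottleneck 9, flow now 9.
Augment Plant→x3→City: bottleneck 5, flow now 14.
No augmenting path remains; maximum flow = 14.
In the residual graph, reachable from Plant: {Plant, x2, x3}.
Min-cut edges: Plant→City (9), x3→City (5); capacity 9 + 5 = 14.
Cut capacity 25 exceeds the max flow 14, so it is not minimum.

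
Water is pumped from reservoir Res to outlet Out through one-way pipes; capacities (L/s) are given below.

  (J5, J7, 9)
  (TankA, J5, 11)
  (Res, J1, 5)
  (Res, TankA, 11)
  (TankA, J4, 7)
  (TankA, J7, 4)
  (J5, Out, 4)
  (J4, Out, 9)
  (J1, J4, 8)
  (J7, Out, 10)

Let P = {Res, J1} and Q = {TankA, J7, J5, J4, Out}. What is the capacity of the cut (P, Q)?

Edges leaving {Res, J1}: Res→TankA (11), J1→J4 (8).
Cut capacity = 11 + 8 = 19.

19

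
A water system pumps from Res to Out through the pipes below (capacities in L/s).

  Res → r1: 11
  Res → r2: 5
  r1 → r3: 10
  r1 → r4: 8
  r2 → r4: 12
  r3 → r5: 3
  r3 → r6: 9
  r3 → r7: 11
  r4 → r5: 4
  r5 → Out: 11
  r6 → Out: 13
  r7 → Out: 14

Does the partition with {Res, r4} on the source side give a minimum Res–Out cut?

No — its capacity is 20, but the minimum cut has capacity 14.

Given cut capacity: 11 + 5 + 4 = 20.
Augment Res→r1→r3→r5→Out: bottleneck 3, flow now 3.
Augment Res→r1→r3→r6→Out: bottleneck 7, flow now 10.
Augment Res→r1→r4→r5→Out: bottleneck 1, flow now 11.
Augment Res→r2→r4→r5→Out: bottleneck 3, flow now 14.
No augmenting path remains; maximum flow = 14.
In the residual graph, reachable from Res: {Res, r1, r2, r4}.
Min-cut edges: r1→r3 (10), r4→r5 (4); capacity 10 + 4 = 14.
Cut capacity 20 exceeds the max flow 14, so it is not minimum.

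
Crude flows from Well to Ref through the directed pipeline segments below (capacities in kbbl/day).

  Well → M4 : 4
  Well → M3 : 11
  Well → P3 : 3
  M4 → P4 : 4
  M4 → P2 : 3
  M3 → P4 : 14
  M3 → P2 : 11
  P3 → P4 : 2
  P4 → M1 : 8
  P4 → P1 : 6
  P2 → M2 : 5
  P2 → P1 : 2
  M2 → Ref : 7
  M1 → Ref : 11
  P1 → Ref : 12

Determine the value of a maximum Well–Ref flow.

17

Augment Well→M4→P4→M1→Ref: bottleneck 4, flow now 4.
Augment Well→M3→P4→M1→Ref: bottleneck 4, flow now 8.
Augment Well→M3→P4→P1→Ref: bottleneck 6, flow now 14.
Augment Well→M3→P2→M2→Ref: bottleneck 1, flow now 15.
Augment Well→P3→P4→M4→P2→M2→Ref: bottleneck 2, flow now 17. (uses reverse residual edge)
No augmenting path remains; maximum flow = 17.
In the residual graph, reachable from Well: {Well, P3}.
Min-cut edges: Well→M4 (4), Well→M3 (11), P3→P4 (2); capacity 4 + 11 + 2 = 17.
This cut is saturated, so no flow can exceed 17.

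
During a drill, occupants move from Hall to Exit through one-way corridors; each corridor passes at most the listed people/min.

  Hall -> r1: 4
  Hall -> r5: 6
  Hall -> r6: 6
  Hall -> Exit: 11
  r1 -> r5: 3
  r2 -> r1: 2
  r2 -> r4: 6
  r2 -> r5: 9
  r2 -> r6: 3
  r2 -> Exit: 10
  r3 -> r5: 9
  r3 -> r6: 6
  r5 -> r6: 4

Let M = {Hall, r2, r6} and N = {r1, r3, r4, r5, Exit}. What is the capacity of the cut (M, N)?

48

Edges leaving {Hall, r2, r6}: Hall→r1 (4), Hall→r5 (6), Hall→Exit (11), r2→r1 (2), r2→r4 (6), r2→r5 (9), r2→Exit (10).
Cut capacity = 4 + 6 + 11 + 2 + 6 + 9 + 10 = 48.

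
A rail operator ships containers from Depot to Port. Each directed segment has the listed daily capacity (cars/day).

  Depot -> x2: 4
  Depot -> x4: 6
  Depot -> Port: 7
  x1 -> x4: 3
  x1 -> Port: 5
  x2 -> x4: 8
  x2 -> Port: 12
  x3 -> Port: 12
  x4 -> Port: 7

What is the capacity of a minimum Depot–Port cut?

17

Augment Depot→Port: bottleneck 7, flow now 7.
Augment Depot→x2→Port: bottleneck 4, flow now 11.
Augment Depot→x4→Port: bottleneck 6, flow now 17.
No augmenting path remains; maximum flow = 17.
By max-flow min-cut, the minimum cut capacity equals the max flow.
In the residual graph, reachable from Depot: {Depot}.
Min-cut edges: Depot→x2 (4), Depot→x4 (6), Depot→Port (7); capacity 4 + 6 + 7 = 17.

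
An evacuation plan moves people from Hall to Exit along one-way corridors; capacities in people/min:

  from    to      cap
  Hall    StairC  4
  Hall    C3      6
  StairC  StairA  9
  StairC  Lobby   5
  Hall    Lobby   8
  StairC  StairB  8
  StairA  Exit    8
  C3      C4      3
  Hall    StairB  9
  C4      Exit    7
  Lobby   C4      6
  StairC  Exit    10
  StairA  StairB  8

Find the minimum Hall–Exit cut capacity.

Augment Hall→StairC→Exit: bottleneck 4, flow now 4.
Augment Hall→Lobby→C4→Exit: bottleneck 6, flow now 10.
Augment Hall→C3→C4→Exit: bottleneck 1, flow now 11.
No augmenting path remains; maximum flow = 11.
By max-flow min-cut, the minimum cut capacity equals the max flow.
In the residual graph, reachable from Hall: {Hall, Lobby, C3, StairB, C4}.
Min-cut edges: Hall→StairC (4), C4→Exit (7); capacity 4 + 7 = 11.

11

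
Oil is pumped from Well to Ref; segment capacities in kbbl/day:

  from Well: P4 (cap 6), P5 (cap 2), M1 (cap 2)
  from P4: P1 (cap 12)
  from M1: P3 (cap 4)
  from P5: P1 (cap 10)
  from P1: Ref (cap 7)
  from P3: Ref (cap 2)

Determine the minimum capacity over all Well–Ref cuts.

9

Augment Well→P4→P1→Ref: bottleneck 6, flow now 6.
Augment Well→M1→P3→Ref: bottleneck 2, flow now 8.
Augment Well→P5→P1→Ref: bottleneck 1, flow now 9.
No augmenting path remains; maximum flow = 9.
By max-flow min-cut, the minimum cut capacity equals the max flow.
In the residual graph, reachable from Well: {Well, P4, P5, P1}.
Min-cut edges: Well→M1 (2), P1→Ref (7); capacity 2 + 7 = 9.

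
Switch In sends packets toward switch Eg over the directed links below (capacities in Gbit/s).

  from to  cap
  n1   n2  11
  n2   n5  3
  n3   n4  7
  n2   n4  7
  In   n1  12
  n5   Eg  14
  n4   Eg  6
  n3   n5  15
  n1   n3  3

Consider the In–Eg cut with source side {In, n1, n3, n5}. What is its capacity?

Edges leaving {In, n1, n3, n5}: n1→n2 (11), n3→n4 (7), n5→Eg (14).
Cut capacity = 11 + 7 + 14 = 32.

32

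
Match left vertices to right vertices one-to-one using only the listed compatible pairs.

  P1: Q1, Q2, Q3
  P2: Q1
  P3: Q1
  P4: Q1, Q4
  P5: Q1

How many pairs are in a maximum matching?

Unit-capacity flow: source→left, listed edges, right→sink; max matching = max flow.
Augmenting path P1→Q1 (+1); matched 1.
Augmenting path P4→Q4 (+1); matched 2.
Augmenting path P2→Q1→P1→Q2 (+1); matched 3.
No augmenting path remains; maximum matching = 3.
König certificate: {P1, P4, Q1} is a vertex cover of size 3 (every listed pair touches it), so no matching can be larger.

3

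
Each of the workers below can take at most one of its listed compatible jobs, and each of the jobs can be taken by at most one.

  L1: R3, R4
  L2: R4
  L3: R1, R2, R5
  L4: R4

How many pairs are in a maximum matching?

3

Unit-capacity flow: source→left, listed edges, right→sink; max matching = max flow.
Augmenting path L1→R3 (+1); matched 1.
Augmenting path L2→R4 (+1); matched 2.
Augmenting path L3→R1 (+1); matched 3.
No augmenting path remains; maximum matching = 3.
König certificate: {L1, L3, R4} is a vertex cover of size 3 (every listed pair touches it), so no matching can be larger.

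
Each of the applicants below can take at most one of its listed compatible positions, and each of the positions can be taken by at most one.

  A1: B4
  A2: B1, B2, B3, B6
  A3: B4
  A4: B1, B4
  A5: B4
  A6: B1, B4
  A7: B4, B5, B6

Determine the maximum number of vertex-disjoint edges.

4

Unit-capacity flow: source→left, listed edges, right→sink; max matching = max flow.
Augmenting path A1→B4 (+1); matched 1.
Augmenting path A2→B1 (+1); matched 2.
Augmenting path A7→B5 (+1); matched 3.
Augmenting path A4→B1→A2→B2 (+1); matched 4.
No augmenting path remains; maximum matching = 4.
König certificate: {A2, A7, B1, B4} is a vertex cover of size 4 (every listed pair touches it), so no matching can be larger.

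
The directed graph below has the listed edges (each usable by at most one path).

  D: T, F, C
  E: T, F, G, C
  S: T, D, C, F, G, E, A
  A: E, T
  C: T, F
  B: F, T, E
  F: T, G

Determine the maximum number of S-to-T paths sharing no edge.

6

Assign every edge capacity 1; by Menger, the answer equals the max flow.
Path S→T (+1); total 1.
Path S→A→T (+1); total 2.
Path S→C→T (+1); total 3.
Path S→D→T (+1); total 4.
Path S→E→T (+1); total 5.
Path S→F→T (+1); total 6.
No residual S→T path; max flow = 6.
Certifying cut of size 6: {S→A, S→C, S→D, S→E, S→F, S→T}.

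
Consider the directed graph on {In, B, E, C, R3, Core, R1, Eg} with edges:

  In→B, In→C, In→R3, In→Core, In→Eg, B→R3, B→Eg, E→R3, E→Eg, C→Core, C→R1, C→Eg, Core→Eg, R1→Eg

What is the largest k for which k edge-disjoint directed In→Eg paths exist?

Assign every edge capacity 1; by Menger, the answer equals the max flow.
Path In→Eg (+1); total 1.
Path In→B→Eg (+1); total 2.
Path In→C→Eg (+1); total 3.
Path In→Core→Eg (+1); total 4.
No residual In→Eg path; max flow = 4.
Certifying cut of size 4: {In→B, In→C, In→Core, In→Eg}.

4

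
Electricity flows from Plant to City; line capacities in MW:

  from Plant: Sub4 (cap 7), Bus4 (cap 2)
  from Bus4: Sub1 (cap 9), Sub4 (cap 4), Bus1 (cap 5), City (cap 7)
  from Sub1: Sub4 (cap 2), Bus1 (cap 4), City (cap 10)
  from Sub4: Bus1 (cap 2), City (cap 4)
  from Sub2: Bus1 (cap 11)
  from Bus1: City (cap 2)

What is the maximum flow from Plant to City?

Augment Plant→Bus4→City: bottleneck 2, flow now 2.
Augment Plant→Sub4→City: bottleneck 4, flow now 6.
Augment Plant→Sub4→Bus1→City: bottleneck 2, flow now 8.
No augmenting path remains; maximum flow = 8.
In the residual graph, reachable from Plant: {Plant, Sub4}.
Min-cut edges: Plant→Bus4 (2), Sub4→Bus1 (2), Sub4→City (4); capacity 2 + 2 + 4 = 8.
This cut is saturated, so no flow can exceed 8.

8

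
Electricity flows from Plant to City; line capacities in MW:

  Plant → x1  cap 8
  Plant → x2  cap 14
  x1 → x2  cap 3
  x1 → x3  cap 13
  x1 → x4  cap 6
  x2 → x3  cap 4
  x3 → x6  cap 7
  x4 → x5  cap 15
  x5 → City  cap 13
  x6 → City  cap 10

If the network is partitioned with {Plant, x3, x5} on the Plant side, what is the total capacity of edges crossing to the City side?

42

Edges leaving {Plant, x3, x5}: Plant→x1 (8), Plant→x2 (14), x3→x6 (7), x5→City (13).
Cut capacity = 8 + 14 + 7 + 13 = 42.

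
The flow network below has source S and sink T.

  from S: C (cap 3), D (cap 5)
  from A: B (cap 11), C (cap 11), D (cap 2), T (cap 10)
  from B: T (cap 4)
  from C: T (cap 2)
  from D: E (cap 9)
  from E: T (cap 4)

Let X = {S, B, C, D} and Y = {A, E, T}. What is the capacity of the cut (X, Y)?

Edges leaving {S, B, C, D}: B→T (4), C→T (2), D→E (9).
Cut capacity = 4 + 2 + 9 = 15.

15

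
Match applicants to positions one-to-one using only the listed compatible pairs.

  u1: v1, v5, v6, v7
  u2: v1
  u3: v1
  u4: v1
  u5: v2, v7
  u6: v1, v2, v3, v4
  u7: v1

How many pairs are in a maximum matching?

4

Unit-capacity flow: source→left, listed edges, right→sink; max matching = max flow.
Augmenting path u1→v1 (+1); matched 1.
Augmenting path u5→v2 (+1); matched 2.
Augmenting path u6→v3 (+1); matched 3.
Augmenting path u2→v1→u1→v5 (+1); matched 4.
No augmenting path remains; maximum matching = 4.
König certificate: {u1, u5, u6, v1} is a vertex cover of size 4 (every listed pair touches it), so no matching can be larger.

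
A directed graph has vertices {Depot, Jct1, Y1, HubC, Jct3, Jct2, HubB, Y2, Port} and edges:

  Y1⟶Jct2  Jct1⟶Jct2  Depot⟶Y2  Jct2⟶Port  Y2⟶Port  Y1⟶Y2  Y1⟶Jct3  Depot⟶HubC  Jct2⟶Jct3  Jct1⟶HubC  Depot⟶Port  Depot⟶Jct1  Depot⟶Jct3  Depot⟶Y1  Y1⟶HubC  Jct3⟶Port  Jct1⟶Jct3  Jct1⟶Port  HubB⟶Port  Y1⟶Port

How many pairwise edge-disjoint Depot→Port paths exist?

5

Assign every edge capacity 1; by Menger, the answer equals the max flow.
Path Depot→Port (+1); total 1.
Path Depot→Jct1→Port (+1); total 2.
Path Depot→Y1→Port (+1); total 3.
Path Depot→Jct3→Port (+1); total 4.
Path Depot→Y2→Port (+1); total 5.
No residual Depot→Port path; max flow = 5.
Certifying cut of size 5: {Depot→Jct1, Depot→Jct3, Depot→Port, Depot→Y1, Depot→Y2}.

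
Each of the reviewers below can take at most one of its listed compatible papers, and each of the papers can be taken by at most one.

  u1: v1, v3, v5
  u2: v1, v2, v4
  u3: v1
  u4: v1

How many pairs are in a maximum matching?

3

Unit-capacity flow: source→left, listed edges, right→sink; max matching = max flow.
Augmenting path u1→v1 (+1); matched 1.
Augmenting path u2→v2 (+1); matched 2.
Augmenting path u3→v1→u1→v3 (+1); matched 3.
No augmenting path remains; maximum matching = 3.
König certificate: {u1, u2, v1} is a vertex cover of size 3 (every listed pair touches it), so no matching can be larger.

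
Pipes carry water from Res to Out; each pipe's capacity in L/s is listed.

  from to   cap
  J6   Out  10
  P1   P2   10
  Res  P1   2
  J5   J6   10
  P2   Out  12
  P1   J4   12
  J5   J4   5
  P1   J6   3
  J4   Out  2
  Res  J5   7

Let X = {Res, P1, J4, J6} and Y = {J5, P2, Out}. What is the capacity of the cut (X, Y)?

Edges leaving {Res, P1, J4, J6}: Res→J5 (7), P1→P2 (10), J4→Out (2), J6→Out (10).
Cut capacity = 7 + 10 + 2 + 10 = 29.

29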